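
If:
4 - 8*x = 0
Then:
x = 1/2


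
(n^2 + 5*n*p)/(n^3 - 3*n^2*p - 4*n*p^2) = (-n - 5*p)/(-n^2 + 3*n*p + 4*p^2)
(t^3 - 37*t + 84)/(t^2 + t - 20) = (t^2 + 4*t - 21)/(t + 5)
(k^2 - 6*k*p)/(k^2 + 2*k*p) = (k - 6*p)/(k + 2*p)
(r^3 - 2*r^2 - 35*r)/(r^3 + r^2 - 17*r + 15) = r*(r - 7)/(r^2 - 4*r + 3)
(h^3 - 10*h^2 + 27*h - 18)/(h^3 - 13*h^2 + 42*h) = (h^2 - 4*h + 3)/(h*(h - 7))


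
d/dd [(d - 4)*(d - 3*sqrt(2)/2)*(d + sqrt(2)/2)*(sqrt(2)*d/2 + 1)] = 2*sqrt(2)*d^3 - 6*sqrt(2)*d^2 - 7*sqrt(2)*d/2 - 3/2 + 7*sqrt(2)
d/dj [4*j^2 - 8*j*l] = 8*j - 8*l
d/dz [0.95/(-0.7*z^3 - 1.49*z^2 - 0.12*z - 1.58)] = (1.995*z^2 + 2.831*z + 0.114)/(0.7*z^3 + 1.49*z^2 + 0.12*z + 1.58)^2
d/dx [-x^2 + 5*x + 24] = 5 - 2*x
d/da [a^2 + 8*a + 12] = 2*a + 8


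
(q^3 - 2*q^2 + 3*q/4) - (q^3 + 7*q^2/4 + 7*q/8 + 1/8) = -15*q^2/4 - q/8 - 1/8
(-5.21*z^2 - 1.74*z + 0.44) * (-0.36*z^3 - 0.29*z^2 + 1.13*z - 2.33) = 1.8756*z^5 + 2.1373*z^4 - 5.5411*z^3 + 10.0455*z^2 + 4.5514*z - 1.0252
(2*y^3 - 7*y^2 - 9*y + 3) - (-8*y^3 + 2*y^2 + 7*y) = 10*y^3 - 9*y^2 - 16*y + 3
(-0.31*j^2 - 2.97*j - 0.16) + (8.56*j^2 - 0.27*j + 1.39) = 8.25*j^2 - 3.24*j + 1.23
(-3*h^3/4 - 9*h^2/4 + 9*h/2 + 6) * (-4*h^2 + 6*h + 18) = 3*h^5 + 9*h^4/2 - 45*h^3 - 75*h^2/2 + 117*h + 108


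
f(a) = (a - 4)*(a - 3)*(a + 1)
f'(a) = (a - 4)*(a - 3) + (a - 4)*(a + 1) + (a - 3)*(a + 1) = 3*a^2 - 12*a + 5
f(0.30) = 12.99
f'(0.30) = 1.67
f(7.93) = 173.02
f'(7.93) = 98.49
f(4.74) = 7.39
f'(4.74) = 15.52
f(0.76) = 12.77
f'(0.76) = -2.39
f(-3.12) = -92.38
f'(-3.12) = 71.64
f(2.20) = 4.61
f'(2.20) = -6.88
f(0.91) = 12.33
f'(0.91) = -3.44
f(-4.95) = -281.05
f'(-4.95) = 137.91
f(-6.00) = -450.00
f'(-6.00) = 185.00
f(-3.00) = -84.00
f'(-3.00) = 68.00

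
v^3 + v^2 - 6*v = v*(v - 2)*(v + 3)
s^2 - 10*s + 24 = (s - 6)*(s - 4)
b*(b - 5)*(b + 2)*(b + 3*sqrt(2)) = b^4 - 3*b^3 + 3*sqrt(2)*b^3 - 9*sqrt(2)*b^2 - 10*b^2 - 30*sqrt(2)*b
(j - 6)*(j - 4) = j^2 - 10*j + 24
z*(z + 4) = z^2 + 4*z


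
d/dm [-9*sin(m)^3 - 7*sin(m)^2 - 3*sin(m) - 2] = (-14*sin(m) + 27*cos(m)^2 - 30)*cos(m)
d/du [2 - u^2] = -2*u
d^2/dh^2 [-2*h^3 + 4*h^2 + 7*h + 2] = 8 - 12*h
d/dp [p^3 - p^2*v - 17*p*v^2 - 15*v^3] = 3*p^2 - 2*p*v - 17*v^2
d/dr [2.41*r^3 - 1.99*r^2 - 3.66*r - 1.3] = 7.23*r^2 - 3.98*r - 3.66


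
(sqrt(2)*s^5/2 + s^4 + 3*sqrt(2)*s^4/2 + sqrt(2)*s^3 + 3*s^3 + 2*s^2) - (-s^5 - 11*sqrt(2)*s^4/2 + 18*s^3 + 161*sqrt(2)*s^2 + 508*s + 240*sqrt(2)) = sqrt(2)*s^5/2 + s^5 + s^4 + 7*sqrt(2)*s^4 - 15*s^3 + sqrt(2)*s^3 - 161*sqrt(2)*s^2 + 2*s^2 - 508*s - 240*sqrt(2)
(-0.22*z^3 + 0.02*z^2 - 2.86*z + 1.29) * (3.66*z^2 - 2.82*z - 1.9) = -0.8052*z^5 + 0.6936*z^4 - 10.106*z^3 + 12.7486*z^2 + 1.7962*z - 2.451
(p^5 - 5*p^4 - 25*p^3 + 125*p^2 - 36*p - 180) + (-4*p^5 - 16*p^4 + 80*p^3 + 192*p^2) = -3*p^5 - 21*p^4 + 55*p^3 + 317*p^2 - 36*p - 180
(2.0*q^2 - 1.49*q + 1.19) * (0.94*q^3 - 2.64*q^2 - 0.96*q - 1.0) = 1.88*q^5 - 6.6806*q^4 + 3.1322*q^3 - 3.7112*q^2 + 0.3476*q - 1.19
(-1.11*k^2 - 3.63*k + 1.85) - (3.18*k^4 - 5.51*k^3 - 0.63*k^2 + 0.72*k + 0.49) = -3.18*k^4 + 5.51*k^3 - 0.48*k^2 - 4.35*k + 1.36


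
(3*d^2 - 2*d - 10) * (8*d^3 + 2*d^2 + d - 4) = 24*d^5 - 10*d^4 - 81*d^3 - 34*d^2 - 2*d + 40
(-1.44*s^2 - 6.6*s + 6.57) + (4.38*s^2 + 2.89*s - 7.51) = 2.94*s^2 - 3.71*s - 0.94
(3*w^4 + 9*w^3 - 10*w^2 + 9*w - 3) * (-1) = -3*w^4 - 9*w^3 + 10*w^2 - 9*w + 3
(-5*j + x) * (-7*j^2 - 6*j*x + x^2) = 35*j^3 + 23*j^2*x - 11*j*x^2 + x^3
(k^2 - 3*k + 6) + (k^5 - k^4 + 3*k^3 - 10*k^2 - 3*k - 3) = k^5 - k^4 + 3*k^3 - 9*k^2 - 6*k + 3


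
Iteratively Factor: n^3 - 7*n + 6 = (n + 3)*(n^2 - 3*n + 2) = (n - 1)*(n + 3)*(n - 2)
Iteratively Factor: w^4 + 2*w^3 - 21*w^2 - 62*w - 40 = (w + 4)*(w^3 - 2*w^2 - 13*w - 10) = (w + 1)*(w + 4)*(w^2 - 3*w - 10) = (w + 1)*(w + 2)*(w + 4)*(w - 5)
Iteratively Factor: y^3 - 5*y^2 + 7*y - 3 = (y - 1)*(y^2 - 4*y + 3) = (y - 3)*(y - 1)*(y - 1)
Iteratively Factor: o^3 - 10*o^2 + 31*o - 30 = (o - 5)*(o^2 - 5*o + 6) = (o - 5)*(o - 3)*(o - 2)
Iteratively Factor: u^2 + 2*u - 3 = (u - 1)*(u + 3)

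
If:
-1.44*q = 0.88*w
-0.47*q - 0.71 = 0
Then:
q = -1.51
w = 2.47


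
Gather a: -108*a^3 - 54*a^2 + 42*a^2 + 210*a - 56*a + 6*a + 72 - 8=-108*a^3 - 12*a^2 + 160*a + 64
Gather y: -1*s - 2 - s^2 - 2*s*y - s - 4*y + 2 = -s^2 - 2*s + y*(-2*s - 4)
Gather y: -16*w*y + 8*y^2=-16*w*y + 8*y^2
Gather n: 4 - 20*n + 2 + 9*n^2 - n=9*n^2 - 21*n + 6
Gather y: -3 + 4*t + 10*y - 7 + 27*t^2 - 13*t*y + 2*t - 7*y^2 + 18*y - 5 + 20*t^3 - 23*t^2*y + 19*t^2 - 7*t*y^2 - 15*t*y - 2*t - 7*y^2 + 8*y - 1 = 20*t^3 + 46*t^2 + 4*t + y^2*(-7*t - 14) + y*(-23*t^2 - 28*t + 36) - 16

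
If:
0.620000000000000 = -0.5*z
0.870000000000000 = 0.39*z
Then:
No Solution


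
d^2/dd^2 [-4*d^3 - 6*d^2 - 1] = -24*d - 12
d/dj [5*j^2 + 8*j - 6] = 10*j + 8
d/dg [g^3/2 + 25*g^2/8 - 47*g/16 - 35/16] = 3*g^2/2 + 25*g/4 - 47/16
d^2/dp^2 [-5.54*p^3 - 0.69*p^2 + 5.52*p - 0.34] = -33.24*p - 1.38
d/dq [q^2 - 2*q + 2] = 2*q - 2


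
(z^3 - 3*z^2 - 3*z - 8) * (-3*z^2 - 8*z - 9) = -3*z^5 + z^4 + 24*z^3 + 75*z^2 + 91*z + 72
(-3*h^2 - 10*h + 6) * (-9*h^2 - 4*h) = 27*h^4 + 102*h^3 - 14*h^2 - 24*h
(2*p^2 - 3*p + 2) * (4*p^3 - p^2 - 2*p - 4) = 8*p^5 - 14*p^4 + 7*p^3 - 4*p^2 + 8*p - 8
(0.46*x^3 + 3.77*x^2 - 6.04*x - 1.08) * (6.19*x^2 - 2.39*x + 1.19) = 2.8474*x^5 + 22.2369*x^4 - 45.8505*x^3 + 12.2367*x^2 - 4.6064*x - 1.2852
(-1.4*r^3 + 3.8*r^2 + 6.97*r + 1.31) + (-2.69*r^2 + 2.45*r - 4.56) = -1.4*r^3 + 1.11*r^2 + 9.42*r - 3.25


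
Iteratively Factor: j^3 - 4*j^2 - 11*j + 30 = (j + 3)*(j^2 - 7*j + 10) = (j - 2)*(j + 3)*(j - 5)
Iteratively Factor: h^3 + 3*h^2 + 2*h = (h + 2)*(h^2 + h) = h*(h + 2)*(h + 1)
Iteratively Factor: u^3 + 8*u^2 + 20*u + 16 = (u + 4)*(u^2 + 4*u + 4) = (u + 2)*(u + 4)*(u + 2)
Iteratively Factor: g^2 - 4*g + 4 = (g - 2)*(g - 2)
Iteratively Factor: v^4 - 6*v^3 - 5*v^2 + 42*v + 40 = (v + 1)*(v^3 - 7*v^2 + 2*v + 40) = (v - 5)*(v + 1)*(v^2 - 2*v - 8) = (v - 5)*(v + 1)*(v + 2)*(v - 4)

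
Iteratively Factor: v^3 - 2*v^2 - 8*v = (v + 2)*(v^2 - 4*v) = v*(v + 2)*(v - 4)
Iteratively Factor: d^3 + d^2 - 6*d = (d)*(d^2 + d - 6) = d*(d - 2)*(d + 3)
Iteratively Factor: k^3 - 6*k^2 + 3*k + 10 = (k - 2)*(k^2 - 4*k - 5) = (k - 2)*(k + 1)*(k - 5)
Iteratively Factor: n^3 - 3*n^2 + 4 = (n + 1)*(n^2 - 4*n + 4) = (n - 2)*(n + 1)*(n - 2)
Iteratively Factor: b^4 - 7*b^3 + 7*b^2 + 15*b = (b - 5)*(b^3 - 2*b^2 - 3*b) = (b - 5)*(b - 3)*(b^2 + b) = (b - 5)*(b - 3)*(b + 1)*(b)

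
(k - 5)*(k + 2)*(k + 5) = k^3 + 2*k^2 - 25*k - 50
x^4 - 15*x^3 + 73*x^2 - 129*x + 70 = (x - 7)*(x - 5)*(x - 2)*(x - 1)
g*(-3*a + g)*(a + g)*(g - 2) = -3*a^2*g^2 + 6*a^2*g - 2*a*g^3 + 4*a*g^2 + g^4 - 2*g^3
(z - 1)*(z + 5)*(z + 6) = z^3 + 10*z^2 + 19*z - 30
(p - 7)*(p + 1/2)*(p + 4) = p^3 - 5*p^2/2 - 59*p/2 - 14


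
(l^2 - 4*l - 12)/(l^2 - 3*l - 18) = (l + 2)/(l + 3)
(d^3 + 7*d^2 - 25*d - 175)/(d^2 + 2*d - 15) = (d^2 + 2*d - 35)/(d - 3)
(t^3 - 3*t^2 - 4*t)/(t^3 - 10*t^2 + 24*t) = (t + 1)/(t - 6)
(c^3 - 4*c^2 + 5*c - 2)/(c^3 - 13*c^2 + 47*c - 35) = (c^2 - 3*c + 2)/(c^2 - 12*c + 35)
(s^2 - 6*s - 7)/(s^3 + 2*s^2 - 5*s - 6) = (s - 7)/(s^2 + s - 6)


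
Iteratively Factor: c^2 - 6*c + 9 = (c - 3)*(c - 3)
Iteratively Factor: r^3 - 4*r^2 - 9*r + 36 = (r - 4)*(r^2 - 9) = (r - 4)*(r + 3)*(r - 3)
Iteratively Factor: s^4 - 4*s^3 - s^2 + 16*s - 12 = (s + 2)*(s^3 - 6*s^2 + 11*s - 6) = (s - 2)*(s + 2)*(s^2 - 4*s + 3) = (s - 3)*(s - 2)*(s + 2)*(s - 1)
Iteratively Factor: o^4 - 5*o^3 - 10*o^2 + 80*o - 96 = (o + 4)*(o^3 - 9*o^2 + 26*o - 24) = (o - 2)*(o + 4)*(o^2 - 7*o + 12) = (o - 4)*(o - 2)*(o + 4)*(o - 3)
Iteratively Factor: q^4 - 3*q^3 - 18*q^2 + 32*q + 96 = (q + 2)*(q^3 - 5*q^2 - 8*q + 48) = (q - 4)*(q + 2)*(q^2 - q - 12) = (q - 4)^2*(q + 2)*(q + 3)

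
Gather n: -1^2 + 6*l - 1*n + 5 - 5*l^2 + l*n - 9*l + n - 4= -5*l^2 + l*n - 3*l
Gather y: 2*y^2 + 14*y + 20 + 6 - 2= 2*y^2 + 14*y + 24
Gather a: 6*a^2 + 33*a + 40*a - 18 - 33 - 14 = 6*a^2 + 73*a - 65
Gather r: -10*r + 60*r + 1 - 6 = 50*r - 5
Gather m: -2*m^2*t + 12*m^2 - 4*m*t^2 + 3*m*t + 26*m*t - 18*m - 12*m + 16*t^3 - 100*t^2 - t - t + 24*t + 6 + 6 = m^2*(12 - 2*t) + m*(-4*t^2 + 29*t - 30) + 16*t^3 - 100*t^2 + 22*t + 12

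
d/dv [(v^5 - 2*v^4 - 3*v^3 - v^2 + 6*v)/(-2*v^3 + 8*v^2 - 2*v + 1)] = (-4*v^7 + 28*v^6 - 40*v^5 - 9*v^4 + 28*v^3 - 55*v^2 - 2*v + 6)/(4*v^6 - 32*v^5 + 72*v^4 - 36*v^3 + 20*v^2 - 4*v + 1)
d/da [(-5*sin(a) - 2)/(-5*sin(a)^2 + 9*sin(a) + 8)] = (-20*sin(a) + 25*cos(a)^2 - 47)*cos(a)/(5*sin(a)^2 - 9*sin(a) - 8)^2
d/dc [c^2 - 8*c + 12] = 2*c - 8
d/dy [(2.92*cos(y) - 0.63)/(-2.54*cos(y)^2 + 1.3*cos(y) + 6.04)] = (-7.4168*cos(y)^2 + 3.2004*cos(y) - 18.4558)*sin(y)/(6.4516*cos(y)^4 - 6.604*cos(y)^3 - 28.9932*cos(y)^2 + 15.704*cos(y) + 36.4816)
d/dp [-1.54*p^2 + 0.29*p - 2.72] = 0.29 - 3.08*p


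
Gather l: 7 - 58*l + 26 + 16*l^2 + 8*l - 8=16*l^2 - 50*l + 25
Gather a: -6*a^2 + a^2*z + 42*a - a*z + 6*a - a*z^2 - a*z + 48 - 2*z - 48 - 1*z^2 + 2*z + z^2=a^2*(z - 6) + a*(-z^2 - 2*z + 48)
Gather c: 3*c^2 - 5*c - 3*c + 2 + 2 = 3*c^2 - 8*c + 4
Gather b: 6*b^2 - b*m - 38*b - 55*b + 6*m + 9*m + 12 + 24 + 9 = 6*b^2 + b*(-m - 93) + 15*m + 45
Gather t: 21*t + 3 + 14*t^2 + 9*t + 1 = 14*t^2 + 30*t + 4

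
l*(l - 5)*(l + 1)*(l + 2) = l^4 - 2*l^3 - 13*l^2 - 10*l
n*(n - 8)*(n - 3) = n^3 - 11*n^2 + 24*n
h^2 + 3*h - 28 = (h - 4)*(h + 7)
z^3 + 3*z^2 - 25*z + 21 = (z - 3)*(z - 1)*(z + 7)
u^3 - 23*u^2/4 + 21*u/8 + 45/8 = (u - 5)*(u - 3/2)*(u + 3/4)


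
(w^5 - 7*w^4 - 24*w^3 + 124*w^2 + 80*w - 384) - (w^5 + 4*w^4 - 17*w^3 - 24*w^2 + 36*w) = -11*w^4 - 7*w^3 + 148*w^2 + 44*w - 384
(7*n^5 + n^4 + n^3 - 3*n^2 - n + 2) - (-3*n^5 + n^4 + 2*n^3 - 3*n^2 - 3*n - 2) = 10*n^5 - n^3 + 2*n + 4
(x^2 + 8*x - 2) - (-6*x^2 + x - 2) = 7*x^2 + 7*x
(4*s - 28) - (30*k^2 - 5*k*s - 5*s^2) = -30*k^2 + 5*k*s + 5*s^2 + 4*s - 28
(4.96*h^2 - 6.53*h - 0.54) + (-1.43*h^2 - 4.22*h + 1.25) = 3.53*h^2 - 10.75*h + 0.71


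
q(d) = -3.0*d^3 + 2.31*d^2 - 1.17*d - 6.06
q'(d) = -9.0*d^2 + 4.62*d - 1.17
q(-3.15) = 114.31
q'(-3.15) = -105.03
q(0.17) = -6.21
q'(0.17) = -0.64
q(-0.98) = 0.13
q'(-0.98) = -14.34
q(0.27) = -6.27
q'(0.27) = -0.58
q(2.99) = -69.10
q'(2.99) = -67.82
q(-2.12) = 35.39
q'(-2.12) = -51.41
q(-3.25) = 125.13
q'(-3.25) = -111.25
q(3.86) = -148.70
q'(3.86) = -117.43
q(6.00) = -577.92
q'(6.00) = -297.45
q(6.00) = -577.92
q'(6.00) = -297.45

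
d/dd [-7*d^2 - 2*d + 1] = -14*d - 2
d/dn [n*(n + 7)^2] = (n + 7)*(3*n + 7)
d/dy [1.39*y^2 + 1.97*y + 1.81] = 2.78*y + 1.97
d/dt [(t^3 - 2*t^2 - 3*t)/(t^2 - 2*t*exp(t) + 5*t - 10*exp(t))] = (-t*(-t^2 + 2*t + 3)*(2*t*exp(t) - 2*t + 12*exp(t) - 5) + (3*t^2 - 4*t - 3)*(t^2 - 2*t*exp(t) + 5*t - 10*exp(t)))/(t^2 - 2*t*exp(t) + 5*t - 10*exp(t))^2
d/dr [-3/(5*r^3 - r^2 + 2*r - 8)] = 3*(15*r^2 - 2*r + 2)/(5*r^3 - r^2 + 2*r - 8)^2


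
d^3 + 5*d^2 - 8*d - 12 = (d - 2)*(d + 1)*(d + 6)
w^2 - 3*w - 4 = (w - 4)*(w + 1)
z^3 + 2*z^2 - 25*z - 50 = (z - 5)*(z + 2)*(z + 5)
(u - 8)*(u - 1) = u^2 - 9*u + 8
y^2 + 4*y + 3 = (y + 1)*(y + 3)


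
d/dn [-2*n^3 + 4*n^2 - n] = -6*n^2 + 8*n - 1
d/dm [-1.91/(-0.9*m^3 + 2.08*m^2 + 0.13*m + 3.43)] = (-5.157*m^2 + 7.9456*m + 0.2483)/(-0.9*m^3 + 2.08*m^2 + 0.13*m + 3.43)^2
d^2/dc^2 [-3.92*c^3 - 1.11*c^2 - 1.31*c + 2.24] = -23.52*c - 2.22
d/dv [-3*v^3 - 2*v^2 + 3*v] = -9*v^2 - 4*v + 3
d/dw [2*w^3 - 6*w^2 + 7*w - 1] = 6*w^2 - 12*w + 7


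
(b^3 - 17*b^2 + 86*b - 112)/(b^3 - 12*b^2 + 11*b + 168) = (b - 2)/(b + 3)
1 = 1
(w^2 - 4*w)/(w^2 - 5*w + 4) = w/(w - 1)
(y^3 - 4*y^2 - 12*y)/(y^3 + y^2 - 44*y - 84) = y*(y - 6)/(y^2 - y - 42)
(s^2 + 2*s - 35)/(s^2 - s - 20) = (s + 7)/(s + 4)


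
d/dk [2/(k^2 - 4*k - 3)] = 4*(2 - k)/(-k^2 + 4*k + 3)^2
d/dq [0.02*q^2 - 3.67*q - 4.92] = 0.04*q - 3.67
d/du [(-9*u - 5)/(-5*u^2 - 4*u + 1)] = (-45*u^2 - 50*u - 29)/(25*u^4 + 40*u^3 + 6*u^2 - 8*u + 1)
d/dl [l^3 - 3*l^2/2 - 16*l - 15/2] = 3*l^2 - 3*l - 16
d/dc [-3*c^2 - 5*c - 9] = -6*c - 5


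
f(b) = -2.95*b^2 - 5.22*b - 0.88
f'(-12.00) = 65.58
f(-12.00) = -363.04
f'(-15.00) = 83.28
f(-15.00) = -586.33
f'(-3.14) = 13.31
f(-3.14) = -13.58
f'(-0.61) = -1.62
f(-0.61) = 1.21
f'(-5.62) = 27.94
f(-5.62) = -64.72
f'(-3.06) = 12.83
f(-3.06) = -12.53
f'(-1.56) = 3.98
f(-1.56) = 0.08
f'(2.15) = -17.90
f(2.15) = -25.74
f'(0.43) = -7.76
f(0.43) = -3.67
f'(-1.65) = 4.52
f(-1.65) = -0.30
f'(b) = -5.9*b - 5.22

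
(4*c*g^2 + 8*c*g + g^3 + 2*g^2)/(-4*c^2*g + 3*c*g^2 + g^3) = (-g - 2)/(c - g)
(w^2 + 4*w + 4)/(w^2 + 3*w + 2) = (w + 2)/(w + 1)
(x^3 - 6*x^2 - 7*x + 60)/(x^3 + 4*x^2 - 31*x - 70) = (x^2 - x - 12)/(x^2 + 9*x + 14)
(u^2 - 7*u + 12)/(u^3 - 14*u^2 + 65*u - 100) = (u - 3)/(u^2 - 10*u + 25)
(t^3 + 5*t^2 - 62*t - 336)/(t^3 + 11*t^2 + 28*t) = (t^2 - 2*t - 48)/(t*(t + 4))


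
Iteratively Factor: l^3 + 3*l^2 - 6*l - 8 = (l + 4)*(l^2 - l - 2) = (l - 2)*(l + 4)*(l + 1)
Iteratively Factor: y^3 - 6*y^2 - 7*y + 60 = (y - 5)*(y^2 - y - 12) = (y - 5)*(y - 4)*(y + 3)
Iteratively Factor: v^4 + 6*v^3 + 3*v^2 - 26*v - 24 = (v + 3)*(v^3 + 3*v^2 - 6*v - 8) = (v - 2)*(v + 3)*(v^2 + 5*v + 4) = (v - 2)*(v + 1)*(v + 3)*(v + 4)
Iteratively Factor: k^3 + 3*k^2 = (k)*(k^2 + 3*k) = k*(k + 3)*(k)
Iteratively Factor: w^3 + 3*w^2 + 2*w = (w + 1)*(w^2 + 2*w) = (w + 1)*(w + 2)*(w)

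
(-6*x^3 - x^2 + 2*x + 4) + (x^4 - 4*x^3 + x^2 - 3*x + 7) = x^4 - 10*x^3 - x + 11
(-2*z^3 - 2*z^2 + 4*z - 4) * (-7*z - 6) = 14*z^4 + 26*z^3 - 16*z^2 + 4*z + 24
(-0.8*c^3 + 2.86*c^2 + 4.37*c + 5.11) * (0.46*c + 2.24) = -0.368*c^4 - 0.4764*c^3 + 8.4166*c^2 + 12.1394*c + 11.4464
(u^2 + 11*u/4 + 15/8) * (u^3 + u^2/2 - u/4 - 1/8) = u^5 + 13*u^4/4 + 3*u^3 + u^2/8 - 13*u/16 - 15/64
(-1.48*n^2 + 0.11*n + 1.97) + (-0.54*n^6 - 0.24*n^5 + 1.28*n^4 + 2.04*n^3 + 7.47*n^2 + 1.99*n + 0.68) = -0.54*n^6 - 0.24*n^5 + 1.28*n^4 + 2.04*n^3 + 5.99*n^2 + 2.1*n + 2.65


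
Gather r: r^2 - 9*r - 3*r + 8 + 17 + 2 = r^2 - 12*r + 27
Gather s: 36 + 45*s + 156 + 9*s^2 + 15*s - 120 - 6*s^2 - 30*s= 3*s^2 + 30*s + 72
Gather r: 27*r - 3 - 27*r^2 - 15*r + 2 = -27*r^2 + 12*r - 1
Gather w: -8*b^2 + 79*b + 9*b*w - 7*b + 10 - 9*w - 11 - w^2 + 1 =-8*b^2 + 72*b - w^2 + w*(9*b - 9)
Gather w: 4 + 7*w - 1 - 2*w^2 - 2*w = -2*w^2 + 5*w + 3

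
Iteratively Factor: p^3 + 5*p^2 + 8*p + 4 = (p + 2)*(p^2 + 3*p + 2) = (p + 1)*(p + 2)*(p + 2)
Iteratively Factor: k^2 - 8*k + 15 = (k - 5)*(k - 3)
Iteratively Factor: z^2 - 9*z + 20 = (z - 4)*(z - 5)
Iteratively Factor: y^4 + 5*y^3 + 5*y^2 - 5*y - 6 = (y + 3)*(y^3 + 2*y^2 - y - 2) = (y + 1)*(y + 3)*(y^2 + y - 2) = (y + 1)*(y + 2)*(y + 3)*(y - 1)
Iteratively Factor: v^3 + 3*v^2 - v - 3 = (v - 1)*(v^2 + 4*v + 3) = (v - 1)*(v + 3)*(v + 1)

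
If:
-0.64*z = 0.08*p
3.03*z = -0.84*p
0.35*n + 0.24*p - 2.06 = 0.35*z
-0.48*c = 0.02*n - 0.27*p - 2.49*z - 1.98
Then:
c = 3.88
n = 5.89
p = 0.00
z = 0.00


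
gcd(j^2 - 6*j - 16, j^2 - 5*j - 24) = j - 8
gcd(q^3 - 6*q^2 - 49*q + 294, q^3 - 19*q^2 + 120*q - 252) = q^2 - 13*q + 42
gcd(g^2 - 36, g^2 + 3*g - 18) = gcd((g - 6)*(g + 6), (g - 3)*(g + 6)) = g + 6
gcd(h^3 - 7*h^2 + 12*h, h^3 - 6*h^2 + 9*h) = h^2 - 3*h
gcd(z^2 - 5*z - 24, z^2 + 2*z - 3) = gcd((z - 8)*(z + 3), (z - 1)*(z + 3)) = z + 3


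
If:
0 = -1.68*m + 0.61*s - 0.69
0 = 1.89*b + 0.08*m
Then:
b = 0.017384731670446 - 0.0153691106072058*s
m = 0.363095238095238*s - 0.410714285714286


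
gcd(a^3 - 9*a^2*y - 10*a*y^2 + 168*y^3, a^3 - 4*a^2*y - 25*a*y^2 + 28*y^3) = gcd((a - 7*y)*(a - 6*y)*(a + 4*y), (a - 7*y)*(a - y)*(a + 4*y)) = -a^2 + 3*a*y + 28*y^2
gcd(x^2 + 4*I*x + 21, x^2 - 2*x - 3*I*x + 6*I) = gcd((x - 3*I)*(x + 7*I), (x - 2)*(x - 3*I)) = x - 3*I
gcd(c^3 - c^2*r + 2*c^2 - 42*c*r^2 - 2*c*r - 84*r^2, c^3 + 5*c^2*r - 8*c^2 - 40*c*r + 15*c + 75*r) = 1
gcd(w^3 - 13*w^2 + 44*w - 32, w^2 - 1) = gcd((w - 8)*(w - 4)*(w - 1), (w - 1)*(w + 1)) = w - 1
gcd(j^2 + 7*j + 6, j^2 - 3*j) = 1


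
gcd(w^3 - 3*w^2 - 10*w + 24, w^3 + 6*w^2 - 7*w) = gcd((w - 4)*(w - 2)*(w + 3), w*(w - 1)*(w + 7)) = 1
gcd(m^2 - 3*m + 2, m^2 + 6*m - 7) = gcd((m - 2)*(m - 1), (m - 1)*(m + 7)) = m - 1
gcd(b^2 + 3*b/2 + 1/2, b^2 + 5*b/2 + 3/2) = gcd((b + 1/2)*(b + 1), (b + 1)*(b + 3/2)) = b + 1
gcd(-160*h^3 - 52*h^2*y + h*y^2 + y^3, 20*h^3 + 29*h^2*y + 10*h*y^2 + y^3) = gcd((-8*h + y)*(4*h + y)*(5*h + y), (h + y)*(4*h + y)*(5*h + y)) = 20*h^2 + 9*h*y + y^2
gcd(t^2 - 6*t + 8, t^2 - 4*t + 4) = t - 2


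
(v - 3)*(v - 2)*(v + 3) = v^3 - 2*v^2 - 9*v + 18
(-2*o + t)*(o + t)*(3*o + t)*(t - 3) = -6*o^3*t + 18*o^3 - 5*o^2*t^2 + 15*o^2*t + 2*o*t^3 - 6*o*t^2 + t^4 - 3*t^3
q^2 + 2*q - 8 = (q - 2)*(q + 4)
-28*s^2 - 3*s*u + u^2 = (-7*s + u)*(4*s + u)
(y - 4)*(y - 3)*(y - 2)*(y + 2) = y^4 - 7*y^3 + 8*y^2 + 28*y - 48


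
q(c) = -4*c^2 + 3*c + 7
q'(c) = 3 - 8*c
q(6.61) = -147.94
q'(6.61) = -49.88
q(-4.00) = -69.00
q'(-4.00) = 35.00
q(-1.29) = -3.53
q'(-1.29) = 13.32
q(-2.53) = -26.19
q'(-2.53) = 23.24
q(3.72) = -37.19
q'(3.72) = -26.76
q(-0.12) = 6.58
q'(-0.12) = 3.96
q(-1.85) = -12.24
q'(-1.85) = 17.80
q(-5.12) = -113.22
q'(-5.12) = 43.96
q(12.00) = -533.00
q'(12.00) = -93.00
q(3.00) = -20.00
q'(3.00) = -21.00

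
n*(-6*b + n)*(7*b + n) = -42*b^2*n + b*n^2 + n^3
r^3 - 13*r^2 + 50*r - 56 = (r - 7)*(r - 4)*(r - 2)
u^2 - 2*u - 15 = (u - 5)*(u + 3)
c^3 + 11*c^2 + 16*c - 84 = (c - 2)*(c + 6)*(c + 7)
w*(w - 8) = w^2 - 8*w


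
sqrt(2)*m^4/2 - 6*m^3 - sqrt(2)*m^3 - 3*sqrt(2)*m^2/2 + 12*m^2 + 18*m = m*(m - 3)*(m - 6*sqrt(2))*(sqrt(2)*m/2 + sqrt(2)/2)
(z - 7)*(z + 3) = z^2 - 4*z - 21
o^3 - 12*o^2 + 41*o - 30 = (o - 6)*(o - 5)*(o - 1)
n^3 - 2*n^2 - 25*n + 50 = (n - 5)*(n - 2)*(n + 5)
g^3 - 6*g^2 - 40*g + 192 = (g - 8)*(g - 4)*(g + 6)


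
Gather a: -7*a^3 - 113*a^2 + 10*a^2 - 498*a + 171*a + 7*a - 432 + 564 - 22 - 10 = -7*a^3 - 103*a^2 - 320*a + 100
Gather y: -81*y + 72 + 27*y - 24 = 48 - 54*y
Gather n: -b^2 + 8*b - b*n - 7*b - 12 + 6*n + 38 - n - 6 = -b^2 + b + n*(5 - b) + 20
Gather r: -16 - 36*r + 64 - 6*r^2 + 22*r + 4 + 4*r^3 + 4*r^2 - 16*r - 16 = 4*r^3 - 2*r^2 - 30*r + 36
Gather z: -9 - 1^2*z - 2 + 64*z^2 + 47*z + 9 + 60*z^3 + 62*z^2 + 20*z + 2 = 60*z^3 + 126*z^2 + 66*z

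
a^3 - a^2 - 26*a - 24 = (a - 6)*(a + 1)*(a + 4)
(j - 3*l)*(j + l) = j^2 - 2*j*l - 3*l^2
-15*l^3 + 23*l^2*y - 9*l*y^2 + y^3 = (-5*l + y)*(-3*l + y)*(-l + y)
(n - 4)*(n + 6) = n^2 + 2*n - 24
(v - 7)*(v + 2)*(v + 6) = v^3 + v^2 - 44*v - 84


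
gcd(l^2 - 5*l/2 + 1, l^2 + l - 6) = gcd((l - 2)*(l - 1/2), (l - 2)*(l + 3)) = l - 2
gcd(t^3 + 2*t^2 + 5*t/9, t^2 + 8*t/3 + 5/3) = t + 5/3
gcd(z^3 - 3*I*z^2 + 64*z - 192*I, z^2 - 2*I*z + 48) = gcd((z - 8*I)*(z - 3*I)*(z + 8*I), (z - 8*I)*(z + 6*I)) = z - 8*I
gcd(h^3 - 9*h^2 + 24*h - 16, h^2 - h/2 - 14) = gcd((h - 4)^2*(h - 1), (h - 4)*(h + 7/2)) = h - 4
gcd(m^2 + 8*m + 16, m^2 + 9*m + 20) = m + 4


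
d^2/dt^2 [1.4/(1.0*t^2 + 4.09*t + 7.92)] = (-2.8*t^2 - 11.452*t + 1.4*(2.0*t + 4.09)*(4.0*t + 8.18) - 22.176)/(1.0*t^2 + 4.09*t + 7.92)^3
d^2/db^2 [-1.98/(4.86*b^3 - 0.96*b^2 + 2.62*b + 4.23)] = ((57.7368*b - 3.8016)*(4.86*b^3 - 0.96*b^2 + 2.62*b + 4.23) - 1.98*(14.58*b^2 - 1.92*b + 2.62)*(29.16*b^2 - 3.84*b + 5.24))/(4.86*b^3 - 0.96*b^2 + 2.62*b + 4.23)^3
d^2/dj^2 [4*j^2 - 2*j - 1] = 8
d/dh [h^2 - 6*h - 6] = 2*h - 6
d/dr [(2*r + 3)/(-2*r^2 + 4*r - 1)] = 2*(2*r^2 + 6*r - 7)/(4*r^4 - 16*r^3 + 20*r^2 - 8*r + 1)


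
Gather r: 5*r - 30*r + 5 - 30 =-25*r - 25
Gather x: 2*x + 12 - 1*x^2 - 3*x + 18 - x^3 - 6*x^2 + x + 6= -x^3 - 7*x^2 + 36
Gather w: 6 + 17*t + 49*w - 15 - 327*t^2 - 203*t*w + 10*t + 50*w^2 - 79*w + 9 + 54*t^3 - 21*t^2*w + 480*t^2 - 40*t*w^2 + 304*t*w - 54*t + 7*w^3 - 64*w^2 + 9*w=54*t^3 + 153*t^2 - 27*t + 7*w^3 + w^2*(-40*t - 14) + w*(-21*t^2 + 101*t - 21)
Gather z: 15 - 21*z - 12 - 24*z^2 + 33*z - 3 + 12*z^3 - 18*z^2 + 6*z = 12*z^3 - 42*z^2 + 18*z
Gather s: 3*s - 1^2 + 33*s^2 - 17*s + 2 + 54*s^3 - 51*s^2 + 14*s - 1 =54*s^3 - 18*s^2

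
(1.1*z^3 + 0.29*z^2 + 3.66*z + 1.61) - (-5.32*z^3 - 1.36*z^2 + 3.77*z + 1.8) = 6.42*z^3 + 1.65*z^2 - 0.11*z - 0.19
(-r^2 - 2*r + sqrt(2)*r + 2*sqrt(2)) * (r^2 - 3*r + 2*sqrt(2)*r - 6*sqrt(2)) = -r^4 - sqrt(2)*r^3 + r^3 + sqrt(2)*r^2 + 10*r^2 - 4*r + 6*sqrt(2)*r - 24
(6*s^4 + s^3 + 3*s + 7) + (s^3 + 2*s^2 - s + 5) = 6*s^4 + 2*s^3 + 2*s^2 + 2*s + 12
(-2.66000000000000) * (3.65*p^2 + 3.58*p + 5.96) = -9.709*p^2 - 9.5228*p - 15.8536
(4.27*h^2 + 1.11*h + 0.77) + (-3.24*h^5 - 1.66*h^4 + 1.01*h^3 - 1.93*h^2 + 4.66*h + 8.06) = -3.24*h^5 - 1.66*h^4 + 1.01*h^3 + 2.34*h^2 + 5.77*h + 8.83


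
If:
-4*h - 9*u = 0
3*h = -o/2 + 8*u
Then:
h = -9*u/4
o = 59*u/2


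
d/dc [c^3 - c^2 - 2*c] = 3*c^2 - 2*c - 2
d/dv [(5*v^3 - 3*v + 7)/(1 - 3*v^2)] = 3*(-5*v^4 + 2*v^2 + 14*v - 1)/(9*v^4 - 6*v^2 + 1)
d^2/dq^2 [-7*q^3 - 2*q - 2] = -42*q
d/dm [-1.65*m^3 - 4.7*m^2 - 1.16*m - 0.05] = -4.95*m^2 - 9.4*m - 1.16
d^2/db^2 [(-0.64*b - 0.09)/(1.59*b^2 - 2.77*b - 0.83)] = ((0.64*b + 0.09)*(3.18*b - 2.77)*(6.36*b - 5.54) + (6.1056*b - 3.2594)*(-1.59*b^2 + 2.77*b + 0.83))/(-1.59*b^2 + 2.77*b + 0.83)^3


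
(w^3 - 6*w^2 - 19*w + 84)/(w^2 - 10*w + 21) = w + 4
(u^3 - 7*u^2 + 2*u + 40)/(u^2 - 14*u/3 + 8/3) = 3*(u^2 - 3*u - 10)/(3*u - 2)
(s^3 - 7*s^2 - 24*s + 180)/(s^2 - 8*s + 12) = (s^2 - s - 30)/(s - 2)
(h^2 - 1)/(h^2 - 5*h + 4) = (h + 1)/(h - 4)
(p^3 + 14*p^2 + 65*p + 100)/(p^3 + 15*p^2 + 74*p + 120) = (p + 5)/(p + 6)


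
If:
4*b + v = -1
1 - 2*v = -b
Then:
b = -1/3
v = 1/3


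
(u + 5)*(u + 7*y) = u^2 + 7*u*y + 5*u + 35*y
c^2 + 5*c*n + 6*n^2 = (c + 2*n)*(c + 3*n)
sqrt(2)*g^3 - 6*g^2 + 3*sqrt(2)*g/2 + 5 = (g - 5*sqrt(2)/2)*(g - sqrt(2))*(sqrt(2)*g + 1)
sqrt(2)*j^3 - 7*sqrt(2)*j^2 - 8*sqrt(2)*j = j*(j - 8)*(sqrt(2)*j + sqrt(2))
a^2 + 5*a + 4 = (a + 1)*(a + 4)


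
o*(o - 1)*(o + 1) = o^3 - o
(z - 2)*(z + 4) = z^2 + 2*z - 8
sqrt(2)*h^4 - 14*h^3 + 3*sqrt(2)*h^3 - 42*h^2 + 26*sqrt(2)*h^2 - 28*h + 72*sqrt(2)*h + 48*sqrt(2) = (h + 2)*(h - 4*sqrt(2))*(h - 3*sqrt(2))*(sqrt(2)*h + sqrt(2))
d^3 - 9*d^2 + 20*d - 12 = (d - 6)*(d - 2)*(d - 1)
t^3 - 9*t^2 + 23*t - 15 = (t - 5)*(t - 3)*(t - 1)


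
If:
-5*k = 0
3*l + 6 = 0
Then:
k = 0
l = -2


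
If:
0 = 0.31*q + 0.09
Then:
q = -0.29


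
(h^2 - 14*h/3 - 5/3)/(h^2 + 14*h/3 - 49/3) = (3*h^2 - 14*h - 5)/(3*h^2 + 14*h - 49)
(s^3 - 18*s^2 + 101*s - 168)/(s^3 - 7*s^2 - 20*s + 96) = (s - 7)/(s + 4)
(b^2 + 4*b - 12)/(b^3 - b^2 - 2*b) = (b + 6)/(b*(b + 1))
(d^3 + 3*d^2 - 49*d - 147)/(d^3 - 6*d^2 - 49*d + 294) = (d + 3)/(d - 6)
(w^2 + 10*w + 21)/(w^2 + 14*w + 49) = (w + 3)/(w + 7)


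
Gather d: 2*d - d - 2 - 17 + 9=d - 10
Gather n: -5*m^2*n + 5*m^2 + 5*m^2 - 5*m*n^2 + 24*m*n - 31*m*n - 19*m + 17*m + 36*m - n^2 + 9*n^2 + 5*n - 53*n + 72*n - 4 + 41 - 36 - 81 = 10*m^2 + 34*m + n^2*(8 - 5*m) + n*(-5*m^2 - 7*m + 24) - 80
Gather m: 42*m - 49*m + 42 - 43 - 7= -7*m - 8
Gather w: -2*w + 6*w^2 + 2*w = 6*w^2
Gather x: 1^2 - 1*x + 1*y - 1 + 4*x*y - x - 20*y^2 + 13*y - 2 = x*(4*y - 2) - 20*y^2 + 14*y - 2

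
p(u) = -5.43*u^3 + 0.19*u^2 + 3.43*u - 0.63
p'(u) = -16.29*u^2 + 0.38*u + 3.43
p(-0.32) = -1.53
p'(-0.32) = 1.64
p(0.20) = 0.02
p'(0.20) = 2.85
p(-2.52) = 78.83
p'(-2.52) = -100.98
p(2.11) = -43.56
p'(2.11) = -68.29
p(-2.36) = 63.71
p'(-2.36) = -88.20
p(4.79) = -576.61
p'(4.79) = -368.51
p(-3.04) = 143.25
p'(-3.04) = -148.27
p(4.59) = -505.98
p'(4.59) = -338.03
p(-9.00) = 3942.36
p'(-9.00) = -1319.48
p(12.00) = -9315.15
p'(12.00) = -2337.77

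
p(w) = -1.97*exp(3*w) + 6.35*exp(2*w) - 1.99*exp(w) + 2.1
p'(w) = -5.91*exp(3*w) + 12.7*exp(2*w) - 1.99*exp(w)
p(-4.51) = 2.08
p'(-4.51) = -0.02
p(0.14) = 5.21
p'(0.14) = 5.52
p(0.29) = 6.08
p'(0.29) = 5.92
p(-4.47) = 2.08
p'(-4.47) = -0.02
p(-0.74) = 2.38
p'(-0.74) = 1.30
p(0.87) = 6.74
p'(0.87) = -12.76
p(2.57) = -3334.02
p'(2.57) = -11040.42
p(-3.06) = 2.02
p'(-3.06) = -0.07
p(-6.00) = 2.10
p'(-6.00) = 0.00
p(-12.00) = 2.10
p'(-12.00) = 0.00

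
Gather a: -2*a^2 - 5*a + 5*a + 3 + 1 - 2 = 2 - 2*a^2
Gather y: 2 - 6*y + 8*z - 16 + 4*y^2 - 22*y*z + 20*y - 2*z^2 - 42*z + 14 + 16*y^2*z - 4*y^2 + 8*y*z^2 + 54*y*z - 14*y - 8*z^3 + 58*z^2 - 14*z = 16*y^2*z + y*(8*z^2 + 32*z) - 8*z^3 + 56*z^2 - 48*z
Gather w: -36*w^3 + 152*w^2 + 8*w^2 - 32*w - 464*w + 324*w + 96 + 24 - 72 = -36*w^3 + 160*w^2 - 172*w + 48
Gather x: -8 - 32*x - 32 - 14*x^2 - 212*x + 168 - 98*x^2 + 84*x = -112*x^2 - 160*x + 128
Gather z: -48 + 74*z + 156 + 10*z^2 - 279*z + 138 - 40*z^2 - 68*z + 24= -30*z^2 - 273*z + 270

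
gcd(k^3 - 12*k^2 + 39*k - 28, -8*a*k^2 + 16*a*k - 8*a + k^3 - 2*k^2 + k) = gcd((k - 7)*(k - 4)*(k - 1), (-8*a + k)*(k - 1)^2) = k - 1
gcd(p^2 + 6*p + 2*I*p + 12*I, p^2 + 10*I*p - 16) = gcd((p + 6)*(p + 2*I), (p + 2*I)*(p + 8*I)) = p + 2*I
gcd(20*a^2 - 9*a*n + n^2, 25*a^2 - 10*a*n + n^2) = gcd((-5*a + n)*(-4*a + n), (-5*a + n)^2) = 5*a - n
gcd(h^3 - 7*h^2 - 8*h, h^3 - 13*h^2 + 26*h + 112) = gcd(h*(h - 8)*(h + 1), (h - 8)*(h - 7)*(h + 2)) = h - 8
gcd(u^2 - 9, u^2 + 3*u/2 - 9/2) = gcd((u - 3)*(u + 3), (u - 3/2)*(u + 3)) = u + 3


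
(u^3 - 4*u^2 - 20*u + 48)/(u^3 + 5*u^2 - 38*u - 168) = (u - 2)/(u + 7)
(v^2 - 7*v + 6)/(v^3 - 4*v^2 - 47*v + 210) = (v - 1)/(v^2 + 2*v - 35)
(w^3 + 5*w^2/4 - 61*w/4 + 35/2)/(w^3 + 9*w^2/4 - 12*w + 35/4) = (w - 2)/(w - 1)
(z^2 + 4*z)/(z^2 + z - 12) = z/(z - 3)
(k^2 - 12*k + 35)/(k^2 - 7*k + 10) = (k - 7)/(k - 2)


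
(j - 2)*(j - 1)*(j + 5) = j^3 + 2*j^2 - 13*j + 10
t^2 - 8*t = t*(t - 8)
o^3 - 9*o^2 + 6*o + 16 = (o - 8)*(o - 2)*(o + 1)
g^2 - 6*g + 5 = (g - 5)*(g - 1)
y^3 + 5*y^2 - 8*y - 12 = (y - 2)*(y + 1)*(y + 6)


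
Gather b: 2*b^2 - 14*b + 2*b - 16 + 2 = 2*b^2 - 12*b - 14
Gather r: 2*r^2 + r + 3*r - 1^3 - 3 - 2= 2*r^2 + 4*r - 6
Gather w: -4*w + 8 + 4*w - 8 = 0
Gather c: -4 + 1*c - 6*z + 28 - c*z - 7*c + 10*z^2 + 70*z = c*(-z - 6) + 10*z^2 + 64*z + 24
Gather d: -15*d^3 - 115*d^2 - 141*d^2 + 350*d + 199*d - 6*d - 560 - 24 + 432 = -15*d^3 - 256*d^2 + 543*d - 152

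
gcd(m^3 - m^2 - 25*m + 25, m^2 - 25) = m^2 - 25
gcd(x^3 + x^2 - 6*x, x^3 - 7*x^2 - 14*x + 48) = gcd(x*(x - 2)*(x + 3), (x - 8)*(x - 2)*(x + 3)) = x^2 + x - 6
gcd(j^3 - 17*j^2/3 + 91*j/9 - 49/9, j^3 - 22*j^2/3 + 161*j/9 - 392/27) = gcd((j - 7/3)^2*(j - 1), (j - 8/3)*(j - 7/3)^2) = j^2 - 14*j/3 + 49/9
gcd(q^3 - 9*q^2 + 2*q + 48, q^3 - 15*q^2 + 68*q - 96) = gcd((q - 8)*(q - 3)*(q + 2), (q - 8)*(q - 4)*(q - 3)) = q^2 - 11*q + 24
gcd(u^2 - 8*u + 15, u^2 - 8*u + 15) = u^2 - 8*u + 15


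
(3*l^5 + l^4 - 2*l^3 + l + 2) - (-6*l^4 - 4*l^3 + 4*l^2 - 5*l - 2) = 3*l^5 + 7*l^4 + 2*l^3 - 4*l^2 + 6*l + 4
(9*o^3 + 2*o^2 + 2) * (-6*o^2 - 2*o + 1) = -54*o^5 - 30*o^4 + 5*o^3 - 10*o^2 - 4*o + 2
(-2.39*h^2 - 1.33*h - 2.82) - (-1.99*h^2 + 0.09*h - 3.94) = -0.4*h^2 - 1.42*h + 1.12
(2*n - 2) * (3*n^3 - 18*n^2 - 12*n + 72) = 6*n^4 - 42*n^3 + 12*n^2 + 168*n - 144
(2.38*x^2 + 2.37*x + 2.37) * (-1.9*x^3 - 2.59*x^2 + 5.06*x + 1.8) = -4.522*x^5 - 10.6672*x^4 + 1.4015*x^3 + 10.1379*x^2 + 16.2582*x + 4.266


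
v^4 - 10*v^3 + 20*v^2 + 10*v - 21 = (v - 7)*(v - 3)*(v - 1)*(v + 1)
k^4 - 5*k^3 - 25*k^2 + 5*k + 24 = (k - 8)*(k - 1)*(k + 1)*(k + 3)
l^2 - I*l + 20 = (l - 5*I)*(l + 4*I)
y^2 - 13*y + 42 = (y - 7)*(y - 6)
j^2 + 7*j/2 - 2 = (j - 1/2)*(j + 4)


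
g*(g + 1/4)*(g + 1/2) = g^3 + 3*g^2/4 + g/8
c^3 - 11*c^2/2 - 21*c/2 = c*(c - 7)*(c + 3/2)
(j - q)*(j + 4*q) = j^2 + 3*j*q - 4*q^2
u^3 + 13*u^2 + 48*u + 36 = (u + 1)*(u + 6)^2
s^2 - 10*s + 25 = (s - 5)^2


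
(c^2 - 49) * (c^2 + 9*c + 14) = c^4 + 9*c^3 - 35*c^2 - 441*c - 686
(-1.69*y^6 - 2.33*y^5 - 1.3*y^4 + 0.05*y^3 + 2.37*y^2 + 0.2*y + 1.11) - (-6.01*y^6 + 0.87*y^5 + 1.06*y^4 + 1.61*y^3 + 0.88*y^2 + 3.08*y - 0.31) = 4.32*y^6 - 3.2*y^5 - 2.36*y^4 - 1.56*y^3 + 1.49*y^2 - 2.88*y + 1.42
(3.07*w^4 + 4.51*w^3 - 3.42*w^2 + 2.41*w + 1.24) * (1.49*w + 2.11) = 4.5743*w^5 + 13.1976*w^4 + 4.4203*w^3 - 3.6253*w^2 + 6.9327*w + 2.6164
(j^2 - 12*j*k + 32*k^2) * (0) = 0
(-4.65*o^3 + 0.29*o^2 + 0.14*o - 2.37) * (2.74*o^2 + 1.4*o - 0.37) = -12.741*o^5 - 5.7154*o^4 + 2.5101*o^3 - 6.4051*o^2 - 3.3698*o + 0.8769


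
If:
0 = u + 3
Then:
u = -3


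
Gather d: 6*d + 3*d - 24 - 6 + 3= 9*d - 27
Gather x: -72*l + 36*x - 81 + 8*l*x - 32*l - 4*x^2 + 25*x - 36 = -104*l - 4*x^2 + x*(8*l + 61) - 117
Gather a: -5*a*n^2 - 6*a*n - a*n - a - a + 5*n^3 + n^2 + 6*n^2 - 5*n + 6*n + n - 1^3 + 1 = a*(-5*n^2 - 7*n - 2) + 5*n^3 + 7*n^2 + 2*n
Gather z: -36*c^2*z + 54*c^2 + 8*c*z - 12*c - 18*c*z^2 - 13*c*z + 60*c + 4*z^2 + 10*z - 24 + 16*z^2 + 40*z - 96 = 54*c^2 + 48*c + z^2*(20 - 18*c) + z*(-36*c^2 - 5*c + 50) - 120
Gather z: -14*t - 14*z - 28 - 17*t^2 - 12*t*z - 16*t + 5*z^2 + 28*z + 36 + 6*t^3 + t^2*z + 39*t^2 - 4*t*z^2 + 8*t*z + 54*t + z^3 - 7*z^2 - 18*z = 6*t^3 + 22*t^2 + 24*t + z^3 + z^2*(-4*t - 2) + z*(t^2 - 4*t - 4) + 8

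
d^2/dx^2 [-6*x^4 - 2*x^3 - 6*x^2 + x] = -72*x^2 - 12*x - 12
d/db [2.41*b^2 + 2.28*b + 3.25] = 4.82*b + 2.28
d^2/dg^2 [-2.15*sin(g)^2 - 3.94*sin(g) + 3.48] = 3.94*sin(g) - 4.3*cos(2*g)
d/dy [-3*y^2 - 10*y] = -6*y - 10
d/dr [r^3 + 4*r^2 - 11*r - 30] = 3*r^2 + 8*r - 11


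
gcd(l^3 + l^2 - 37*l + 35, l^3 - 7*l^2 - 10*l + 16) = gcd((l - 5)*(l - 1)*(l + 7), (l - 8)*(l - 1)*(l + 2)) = l - 1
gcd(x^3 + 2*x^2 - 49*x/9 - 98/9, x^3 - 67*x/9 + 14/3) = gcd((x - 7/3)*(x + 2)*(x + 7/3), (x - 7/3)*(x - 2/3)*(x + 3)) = x - 7/3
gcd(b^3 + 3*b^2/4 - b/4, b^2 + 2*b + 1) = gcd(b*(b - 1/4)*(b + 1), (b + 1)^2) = b + 1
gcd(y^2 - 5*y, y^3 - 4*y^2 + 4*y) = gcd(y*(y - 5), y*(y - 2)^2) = y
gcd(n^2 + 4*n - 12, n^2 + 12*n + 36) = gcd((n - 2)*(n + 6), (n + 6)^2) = n + 6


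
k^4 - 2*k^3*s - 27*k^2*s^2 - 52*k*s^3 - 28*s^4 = (k - 7*s)*(k + s)*(k + 2*s)^2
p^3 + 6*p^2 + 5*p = p*(p + 1)*(p + 5)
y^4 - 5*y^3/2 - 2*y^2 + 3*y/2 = y*(y - 3)*(y - 1/2)*(y + 1)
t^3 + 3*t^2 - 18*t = t*(t - 3)*(t + 6)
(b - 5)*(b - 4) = b^2 - 9*b + 20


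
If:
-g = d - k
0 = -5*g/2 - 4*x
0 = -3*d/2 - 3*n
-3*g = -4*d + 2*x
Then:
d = -7*x/10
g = -8*x/5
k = -23*x/10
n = 7*x/20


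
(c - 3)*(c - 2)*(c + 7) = c^3 + 2*c^2 - 29*c + 42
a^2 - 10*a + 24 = (a - 6)*(a - 4)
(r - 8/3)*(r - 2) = r^2 - 14*r/3 + 16/3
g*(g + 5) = g^2 + 5*g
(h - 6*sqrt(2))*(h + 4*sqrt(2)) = h^2 - 2*sqrt(2)*h - 48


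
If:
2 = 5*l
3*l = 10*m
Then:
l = 2/5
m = 3/25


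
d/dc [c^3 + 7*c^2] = c*(3*c + 14)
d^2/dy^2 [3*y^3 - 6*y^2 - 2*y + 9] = 18*y - 12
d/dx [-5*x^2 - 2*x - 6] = -10*x - 2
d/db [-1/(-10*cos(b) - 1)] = 10*sin(b)/(10*cos(b) + 1)^2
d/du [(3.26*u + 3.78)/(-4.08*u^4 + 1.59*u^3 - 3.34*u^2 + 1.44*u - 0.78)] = (39.9024*u^4 + 51.3228*u^3 - 7.1422*u^2 + 25.2504*u - 7.986)/(16.6464*u^8 - 12.9744*u^7 + 29.7825*u^6 - 22.3716*u^5 + 22.0996*u^4 - 12.0996*u^3 + 7.284*u^2 - 2.2464*u + 0.6084)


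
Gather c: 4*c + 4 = 4*c + 4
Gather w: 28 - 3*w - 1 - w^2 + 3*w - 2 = 25 - w^2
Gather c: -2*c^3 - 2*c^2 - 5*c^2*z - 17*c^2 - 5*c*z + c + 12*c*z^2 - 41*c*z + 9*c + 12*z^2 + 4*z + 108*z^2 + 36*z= -2*c^3 + c^2*(-5*z - 19) + c*(12*z^2 - 46*z + 10) + 120*z^2 + 40*z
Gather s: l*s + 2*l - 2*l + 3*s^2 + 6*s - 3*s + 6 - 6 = 3*s^2 + s*(l + 3)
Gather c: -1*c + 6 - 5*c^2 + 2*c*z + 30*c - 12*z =-5*c^2 + c*(2*z + 29) - 12*z + 6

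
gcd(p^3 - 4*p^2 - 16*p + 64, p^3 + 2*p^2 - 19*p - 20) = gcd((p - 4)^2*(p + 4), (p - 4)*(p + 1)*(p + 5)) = p - 4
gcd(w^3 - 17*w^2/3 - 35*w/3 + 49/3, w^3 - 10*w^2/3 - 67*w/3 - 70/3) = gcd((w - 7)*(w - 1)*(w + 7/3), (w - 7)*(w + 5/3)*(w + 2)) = w - 7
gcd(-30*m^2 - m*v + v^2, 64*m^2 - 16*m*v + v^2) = 1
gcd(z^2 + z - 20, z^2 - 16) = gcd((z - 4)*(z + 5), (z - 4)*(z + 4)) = z - 4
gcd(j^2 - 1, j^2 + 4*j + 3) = j + 1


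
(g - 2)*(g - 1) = g^2 - 3*g + 2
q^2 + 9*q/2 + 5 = (q + 2)*(q + 5/2)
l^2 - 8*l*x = l*(l - 8*x)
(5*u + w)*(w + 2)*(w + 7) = 5*u*w^2 + 45*u*w + 70*u + w^3 + 9*w^2 + 14*w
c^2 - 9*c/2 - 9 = (c - 6)*(c + 3/2)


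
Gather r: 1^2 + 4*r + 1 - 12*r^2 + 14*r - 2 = -12*r^2 + 18*r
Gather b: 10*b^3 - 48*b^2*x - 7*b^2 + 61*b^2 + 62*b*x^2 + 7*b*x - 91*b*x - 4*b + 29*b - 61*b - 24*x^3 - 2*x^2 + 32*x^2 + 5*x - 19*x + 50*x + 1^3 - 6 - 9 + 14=10*b^3 + b^2*(54 - 48*x) + b*(62*x^2 - 84*x - 36) - 24*x^3 + 30*x^2 + 36*x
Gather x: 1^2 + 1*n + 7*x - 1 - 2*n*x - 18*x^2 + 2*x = n - 18*x^2 + x*(9 - 2*n)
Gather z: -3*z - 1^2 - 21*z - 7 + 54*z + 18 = 30*z + 10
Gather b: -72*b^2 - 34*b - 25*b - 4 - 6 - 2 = -72*b^2 - 59*b - 12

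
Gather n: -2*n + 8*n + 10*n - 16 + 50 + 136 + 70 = 16*n + 240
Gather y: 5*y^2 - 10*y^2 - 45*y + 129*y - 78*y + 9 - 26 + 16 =-5*y^2 + 6*y - 1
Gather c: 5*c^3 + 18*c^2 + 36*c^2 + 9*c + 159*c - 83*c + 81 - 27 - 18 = 5*c^3 + 54*c^2 + 85*c + 36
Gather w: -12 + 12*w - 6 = 12*w - 18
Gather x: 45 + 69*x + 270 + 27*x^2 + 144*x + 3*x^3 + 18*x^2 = 3*x^3 + 45*x^2 + 213*x + 315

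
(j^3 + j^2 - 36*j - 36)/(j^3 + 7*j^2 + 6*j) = (j - 6)/j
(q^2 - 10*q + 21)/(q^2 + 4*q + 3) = (q^2 - 10*q + 21)/(q^2 + 4*q + 3)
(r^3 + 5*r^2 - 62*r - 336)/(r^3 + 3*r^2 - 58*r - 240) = (r + 7)/(r + 5)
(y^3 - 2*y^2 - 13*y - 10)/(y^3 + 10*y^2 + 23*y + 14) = (y - 5)/(y + 7)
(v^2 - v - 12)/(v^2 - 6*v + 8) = (v + 3)/(v - 2)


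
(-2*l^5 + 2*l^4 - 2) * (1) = -2*l^5 + 2*l^4 - 2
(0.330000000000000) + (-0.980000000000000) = -0.650000000000000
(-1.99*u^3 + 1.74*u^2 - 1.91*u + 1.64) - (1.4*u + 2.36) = -1.99*u^3 + 1.74*u^2 - 3.31*u - 0.72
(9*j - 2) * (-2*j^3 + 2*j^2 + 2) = -18*j^4 + 22*j^3 - 4*j^2 + 18*j - 4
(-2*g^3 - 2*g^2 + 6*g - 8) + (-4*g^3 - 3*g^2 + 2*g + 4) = -6*g^3 - 5*g^2 + 8*g - 4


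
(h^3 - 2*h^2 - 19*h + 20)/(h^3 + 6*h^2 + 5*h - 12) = (h - 5)/(h + 3)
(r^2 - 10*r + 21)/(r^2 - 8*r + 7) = (r - 3)/(r - 1)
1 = 1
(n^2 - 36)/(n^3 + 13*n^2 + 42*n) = (n - 6)/(n*(n + 7))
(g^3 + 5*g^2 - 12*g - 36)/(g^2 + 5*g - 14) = (g^3 + 5*g^2 - 12*g - 36)/(g^2 + 5*g - 14)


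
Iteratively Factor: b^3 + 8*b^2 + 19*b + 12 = (b + 3)*(b^2 + 5*b + 4) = (b + 1)*(b + 3)*(b + 4)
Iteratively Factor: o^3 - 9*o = (o)*(o^2 - 9) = o*(o + 3)*(o - 3)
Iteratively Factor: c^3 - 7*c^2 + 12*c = (c)*(c^2 - 7*c + 12) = c*(c - 4)*(c - 3)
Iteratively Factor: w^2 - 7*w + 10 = (w - 5)*(w - 2)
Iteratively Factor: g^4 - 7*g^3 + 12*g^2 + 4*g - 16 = (g - 2)*(g^3 - 5*g^2 + 2*g + 8) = (g - 4)*(g - 2)*(g^2 - g - 2) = (g - 4)*(g - 2)^2*(g + 1)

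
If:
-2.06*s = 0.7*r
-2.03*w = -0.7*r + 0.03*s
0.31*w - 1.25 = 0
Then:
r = 11.53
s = -3.92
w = 4.03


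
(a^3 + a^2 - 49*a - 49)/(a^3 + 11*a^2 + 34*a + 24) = (a^2 - 49)/(a^2 + 10*a + 24)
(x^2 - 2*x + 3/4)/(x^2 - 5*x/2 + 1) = (x - 3/2)/(x - 2)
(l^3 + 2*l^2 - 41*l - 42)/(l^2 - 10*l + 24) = (l^2 + 8*l + 7)/(l - 4)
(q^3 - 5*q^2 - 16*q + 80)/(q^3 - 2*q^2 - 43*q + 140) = (q + 4)/(q + 7)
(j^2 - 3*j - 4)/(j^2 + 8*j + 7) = (j - 4)/(j + 7)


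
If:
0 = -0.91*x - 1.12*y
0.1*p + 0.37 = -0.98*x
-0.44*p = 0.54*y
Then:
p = -0.34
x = -0.34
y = 0.28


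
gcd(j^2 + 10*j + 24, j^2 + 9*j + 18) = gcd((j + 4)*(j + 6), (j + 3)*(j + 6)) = j + 6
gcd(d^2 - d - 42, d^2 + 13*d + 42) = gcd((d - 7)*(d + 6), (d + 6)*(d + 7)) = d + 6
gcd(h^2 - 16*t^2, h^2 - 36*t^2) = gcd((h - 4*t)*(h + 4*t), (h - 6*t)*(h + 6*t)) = 1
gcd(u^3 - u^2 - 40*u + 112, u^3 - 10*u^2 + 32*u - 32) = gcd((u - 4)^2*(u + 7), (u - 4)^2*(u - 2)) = u^2 - 8*u + 16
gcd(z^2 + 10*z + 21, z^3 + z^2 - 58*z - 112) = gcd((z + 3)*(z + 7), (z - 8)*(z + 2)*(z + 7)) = z + 7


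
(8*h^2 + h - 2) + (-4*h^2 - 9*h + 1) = 4*h^2 - 8*h - 1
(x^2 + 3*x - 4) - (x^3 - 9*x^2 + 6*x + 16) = -x^3 + 10*x^2 - 3*x - 20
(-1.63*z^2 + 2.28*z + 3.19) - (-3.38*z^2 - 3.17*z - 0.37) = 1.75*z^2 + 5.45*z + 3.56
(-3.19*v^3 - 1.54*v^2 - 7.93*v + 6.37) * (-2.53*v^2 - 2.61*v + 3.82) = 8.0707*v^5 + 12.2221*v^4 + 11.8965*v^3 - 1.3016*v^2 - 46.9183*v + 24.3334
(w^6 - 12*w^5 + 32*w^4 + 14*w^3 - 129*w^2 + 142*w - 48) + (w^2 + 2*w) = w^6 - 12*w^5 + 32*w^4 + 14*w^3 - 128*w^2 + 144*w - 48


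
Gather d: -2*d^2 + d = -2*d^2 + d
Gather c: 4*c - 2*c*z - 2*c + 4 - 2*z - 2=c*(2 - 2*z) - 2*z + 2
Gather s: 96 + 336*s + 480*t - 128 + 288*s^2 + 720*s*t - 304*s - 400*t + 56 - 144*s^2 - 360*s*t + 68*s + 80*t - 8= 144*s^2 + s*(360*t + 100) + 160*t + 16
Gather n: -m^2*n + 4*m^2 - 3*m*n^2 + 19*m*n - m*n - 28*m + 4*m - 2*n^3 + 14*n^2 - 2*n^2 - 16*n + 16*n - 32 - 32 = 4*m^2 - 24*m - 2*n^3 + n^2*(12 - 3*m) + n*(-m^2 + 18*m) - 64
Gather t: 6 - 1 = 5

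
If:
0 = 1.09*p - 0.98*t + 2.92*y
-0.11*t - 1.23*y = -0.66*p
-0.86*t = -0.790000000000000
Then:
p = 0.43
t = 0.92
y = 0.15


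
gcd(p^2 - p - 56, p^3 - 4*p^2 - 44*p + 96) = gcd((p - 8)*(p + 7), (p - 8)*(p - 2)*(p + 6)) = p - 8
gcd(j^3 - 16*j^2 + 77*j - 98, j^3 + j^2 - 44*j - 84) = j - 7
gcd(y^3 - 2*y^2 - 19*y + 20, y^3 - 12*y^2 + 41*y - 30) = y^2 - 6*y + 5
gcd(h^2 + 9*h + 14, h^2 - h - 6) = h + 2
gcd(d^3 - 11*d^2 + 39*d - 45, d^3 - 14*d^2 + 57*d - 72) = d^2 - 6*d + 9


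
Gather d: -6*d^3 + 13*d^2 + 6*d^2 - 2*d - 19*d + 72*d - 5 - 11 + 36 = -6*d^3 + 19*d^2 + 51*d + 20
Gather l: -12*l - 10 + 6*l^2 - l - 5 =6*l^2 - 13*l - 15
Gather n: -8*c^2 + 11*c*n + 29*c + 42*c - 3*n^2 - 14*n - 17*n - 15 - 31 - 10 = -8*c^2 + 71*c - 3*n^2 + n*(11*c - 31) - 56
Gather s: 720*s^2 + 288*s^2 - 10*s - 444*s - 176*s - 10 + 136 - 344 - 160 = 1008*s^2 - 630*s - 378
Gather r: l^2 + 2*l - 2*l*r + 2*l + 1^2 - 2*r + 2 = l^2 + 4*l + r*(-2*l - 2) + 3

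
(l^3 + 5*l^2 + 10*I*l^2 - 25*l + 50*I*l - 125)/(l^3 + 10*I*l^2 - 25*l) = (l + 5)/l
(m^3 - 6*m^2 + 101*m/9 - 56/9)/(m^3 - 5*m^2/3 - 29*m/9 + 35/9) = (3*m - 8)/(3*m + 5)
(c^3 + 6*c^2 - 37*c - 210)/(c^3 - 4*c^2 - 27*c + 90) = (c + 7)/(c - 3)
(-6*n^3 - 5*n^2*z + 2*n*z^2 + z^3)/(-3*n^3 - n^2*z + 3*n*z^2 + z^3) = (-2*n + z)/(-n + z)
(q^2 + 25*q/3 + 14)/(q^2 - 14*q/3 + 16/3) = (3*q^2 + 25*q + 42)/(3*q^2 - 14*q + 16)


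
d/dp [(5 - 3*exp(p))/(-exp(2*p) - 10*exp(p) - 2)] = (-3*exp(2*p) + 10*exp(p) + 56)*exp(p)/(exp(4*p) + 20*exp(3*p) + 104*exp(2*p) + 40*exp(p) + 4)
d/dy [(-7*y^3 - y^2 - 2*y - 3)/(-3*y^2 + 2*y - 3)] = (21*y^4 - 28*y^3 + 55*y^2 - 12*y + 12)/(9*y^4 - 12*y^3 + 22*y^2 - 12*y + 9)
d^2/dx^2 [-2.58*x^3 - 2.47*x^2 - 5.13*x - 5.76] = -15.48*x - 4.94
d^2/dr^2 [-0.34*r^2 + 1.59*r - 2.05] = -0.680000000000000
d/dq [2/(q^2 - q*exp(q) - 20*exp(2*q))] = 2*(q*exp(q) - 2*q + 40*exp(2*q) + exp(q))/(-q^2 + q*exp(q) + 20*exp(2*q))^2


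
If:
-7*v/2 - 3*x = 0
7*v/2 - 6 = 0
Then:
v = 12/7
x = -2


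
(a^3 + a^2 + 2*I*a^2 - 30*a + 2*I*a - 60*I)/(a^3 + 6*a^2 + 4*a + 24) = (a - 5)/(a - 2*I)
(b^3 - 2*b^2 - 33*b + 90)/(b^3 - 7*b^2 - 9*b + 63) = (b^2 + b - 30)/(b^2 - 4*b - 21)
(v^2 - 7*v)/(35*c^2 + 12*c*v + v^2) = v*(v - 7)/(35*c^2 + 12*c*v + v^2)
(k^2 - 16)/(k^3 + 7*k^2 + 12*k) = (k - 4)/(k*(k + 3))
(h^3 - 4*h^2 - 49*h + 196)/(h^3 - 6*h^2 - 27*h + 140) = (h + 7)/(h + 5)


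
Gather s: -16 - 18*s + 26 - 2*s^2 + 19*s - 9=-2*s^2 + s + 1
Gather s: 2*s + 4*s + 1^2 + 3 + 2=6*s + 6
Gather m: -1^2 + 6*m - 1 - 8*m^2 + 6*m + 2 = -8*m^2 + 12*m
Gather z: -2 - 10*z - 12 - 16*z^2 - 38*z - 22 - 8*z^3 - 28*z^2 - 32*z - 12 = -8*z^3 - 44*z^2 - 80*z - 48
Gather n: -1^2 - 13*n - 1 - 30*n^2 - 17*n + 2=-30*n^2 - 30*n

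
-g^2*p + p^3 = p*(-g + p)*(g + p)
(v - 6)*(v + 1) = v^2 - 5*v - 6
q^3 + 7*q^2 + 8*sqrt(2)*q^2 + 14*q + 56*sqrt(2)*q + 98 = (q + 7)*(q + sqrt(2))*(q + 7*sqrt(2))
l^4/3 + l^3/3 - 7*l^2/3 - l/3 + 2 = (l/3 + 1/3)*(l - 2)*(l - 1)*(l + 3)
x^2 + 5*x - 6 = (x - 1)*(x + 6)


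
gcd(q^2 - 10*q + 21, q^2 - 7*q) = q - 7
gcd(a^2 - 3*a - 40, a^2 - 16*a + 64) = a - 8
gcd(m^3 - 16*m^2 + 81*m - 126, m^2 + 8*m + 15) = 1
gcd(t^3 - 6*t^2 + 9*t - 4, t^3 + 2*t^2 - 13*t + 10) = t - 1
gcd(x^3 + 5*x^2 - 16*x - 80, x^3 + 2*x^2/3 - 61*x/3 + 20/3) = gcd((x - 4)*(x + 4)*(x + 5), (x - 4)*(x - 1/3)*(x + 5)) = x^2 + x - 20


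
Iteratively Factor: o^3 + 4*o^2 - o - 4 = (o + 1)*(o^2 + 3*o - 4) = (o + 1)*(o + 4)*(o - 1)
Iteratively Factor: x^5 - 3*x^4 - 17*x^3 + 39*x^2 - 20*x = (x - 1)*(x^4 - 2*x^3 - 19*x^2 + 20*x) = x*(x - 1)*(x^3 - 2*x^2 - 19*x + 20) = x*(x - 1)^2*(x^2 - x - 20) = x*(x - 1)^2*(x + 4)*(x - 5)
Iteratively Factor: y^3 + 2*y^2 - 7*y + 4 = (y + 4)*(y^2 - 2*y + 1) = (y - 1)*(y + 4)*(y - 1)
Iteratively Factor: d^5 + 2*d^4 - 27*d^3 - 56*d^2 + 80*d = (d)*(d^4 + 2*d^3 - 27*d^2 - 56*d + 80) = d*(d - 5)*(d^3 + 7*d^2 + 8*d - 16) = d*(d - 5)*(d + 4)*(d^2 + 3*d - 4) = d*(d - 5)*(d - 1)*(d + 4)*(d + 4)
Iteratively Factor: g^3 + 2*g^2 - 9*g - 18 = (g + 3)*(g^2 - g - 6) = (g + 2)*(g + 3)*(g - 3)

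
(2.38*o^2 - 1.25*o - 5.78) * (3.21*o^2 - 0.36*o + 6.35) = 7.6398*o^4 - 4.8693*o^3 - 2.9908*o^2 - 5.8567*o - 36.703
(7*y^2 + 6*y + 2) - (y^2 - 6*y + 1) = 6*y^2 + 12*y + 1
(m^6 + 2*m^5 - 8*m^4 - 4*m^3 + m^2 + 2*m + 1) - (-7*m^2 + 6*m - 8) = m^6 + 2*m^5 - 8*m^4 - 4*m^3 + 8*m^2 - 4*m + 9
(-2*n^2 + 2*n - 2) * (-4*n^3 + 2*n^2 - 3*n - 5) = 8*n^5 - 12*n^4 + 18*n^3 - 4*n + 10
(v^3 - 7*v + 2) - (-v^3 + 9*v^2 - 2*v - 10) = 2*v^3 - 9*v^2 - 5*v + 12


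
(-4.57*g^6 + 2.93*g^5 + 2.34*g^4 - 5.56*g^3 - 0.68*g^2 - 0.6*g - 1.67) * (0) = 0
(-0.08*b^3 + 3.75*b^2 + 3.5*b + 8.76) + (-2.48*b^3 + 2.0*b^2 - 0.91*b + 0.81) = -2.56*b^3 + 5.75*b^2 + 2.59*b + 9.57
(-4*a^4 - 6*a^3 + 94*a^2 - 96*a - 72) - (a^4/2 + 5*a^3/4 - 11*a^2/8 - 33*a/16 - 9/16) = -9*a^4/2 - 29*a^3/4 + 763*a^2/8 - 1503*a/16 - 1143/16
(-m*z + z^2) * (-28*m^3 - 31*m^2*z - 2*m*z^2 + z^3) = 28*m^4*z + 3*m^3*z^2 - 29*m^2*z^3 - 3*m*z^4 + z^5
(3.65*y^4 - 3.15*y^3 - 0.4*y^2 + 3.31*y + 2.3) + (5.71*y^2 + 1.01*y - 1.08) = 3.65*y^4 - 3.15*y^3 + 5.31*y^2 + 4.32*y + 1.22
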